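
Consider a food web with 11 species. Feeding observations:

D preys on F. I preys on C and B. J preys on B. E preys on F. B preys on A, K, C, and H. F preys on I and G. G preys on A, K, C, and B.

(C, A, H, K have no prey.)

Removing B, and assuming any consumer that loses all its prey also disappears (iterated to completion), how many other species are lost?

1

Remove B.
Round 1: J (all prey gone) → extinct.
No further losses. Total secondary extinctions: 1.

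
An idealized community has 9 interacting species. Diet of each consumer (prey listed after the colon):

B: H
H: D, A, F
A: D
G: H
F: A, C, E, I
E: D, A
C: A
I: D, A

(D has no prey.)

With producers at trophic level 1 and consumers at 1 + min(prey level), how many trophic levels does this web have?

3

Producers (level 1): D.
Following each consumer down to its lowest-level prey: D → A → C (levels 1 through 3).
All prey of C (A 2) are at level 2 or above, so C is at level 1 + 2 = 3.
Every consumer has at least one prey at level 2 or below, so none exceeds level 3.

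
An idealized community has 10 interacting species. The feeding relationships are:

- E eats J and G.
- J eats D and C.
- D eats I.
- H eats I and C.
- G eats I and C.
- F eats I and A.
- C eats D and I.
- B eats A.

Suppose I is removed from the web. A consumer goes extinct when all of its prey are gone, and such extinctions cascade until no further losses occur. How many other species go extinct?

6

Remove I.
Round 1: D (all prey gone) → extinct.
Round 2: C (all prey gone) → extinct.
Round 3: H (all prey gone), J (all prey gone), G (all prey gone) → extinct.
Round 4: E (all prey gone) → extinct.
No further losses. Total secondary extinctions: 6.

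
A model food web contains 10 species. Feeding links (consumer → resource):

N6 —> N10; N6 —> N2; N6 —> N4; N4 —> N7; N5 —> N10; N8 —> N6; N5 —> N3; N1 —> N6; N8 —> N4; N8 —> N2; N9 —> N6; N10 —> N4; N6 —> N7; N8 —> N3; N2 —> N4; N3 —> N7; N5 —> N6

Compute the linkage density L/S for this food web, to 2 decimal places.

There are L = 17 links among S = 10 species.
L/S = 17/10 = 1.7000 ≈ 1.70.

L/S = 1.70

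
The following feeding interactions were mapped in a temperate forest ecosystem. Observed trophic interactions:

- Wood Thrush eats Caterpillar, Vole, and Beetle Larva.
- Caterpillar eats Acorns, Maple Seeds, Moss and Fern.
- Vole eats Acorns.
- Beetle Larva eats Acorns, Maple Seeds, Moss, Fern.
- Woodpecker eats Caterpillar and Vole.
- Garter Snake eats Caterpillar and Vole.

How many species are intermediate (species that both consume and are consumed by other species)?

Intermediate species (has both prey and predators): Caterpillar, Beetle Larva, Vole.
Count: 3.

3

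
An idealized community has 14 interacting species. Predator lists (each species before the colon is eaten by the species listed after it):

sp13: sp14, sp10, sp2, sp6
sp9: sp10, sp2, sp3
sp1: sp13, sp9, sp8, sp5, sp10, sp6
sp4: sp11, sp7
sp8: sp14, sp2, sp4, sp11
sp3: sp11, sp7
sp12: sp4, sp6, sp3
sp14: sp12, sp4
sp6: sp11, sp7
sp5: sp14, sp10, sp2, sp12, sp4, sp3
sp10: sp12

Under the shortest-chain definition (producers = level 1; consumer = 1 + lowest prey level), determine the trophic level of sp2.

sp1 is a producer → level 1.
sp13 eats sp1 → level 2.
sp2 eats sp13 → level 3.
No prey of sp2 is below level 2, so 3 is the minimum.

Trophic level 3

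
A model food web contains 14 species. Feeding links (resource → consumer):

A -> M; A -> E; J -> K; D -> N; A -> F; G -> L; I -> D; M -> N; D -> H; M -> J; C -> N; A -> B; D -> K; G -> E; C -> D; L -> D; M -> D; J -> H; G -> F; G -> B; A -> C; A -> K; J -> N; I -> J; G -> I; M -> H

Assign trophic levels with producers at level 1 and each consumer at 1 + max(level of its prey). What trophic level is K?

G is a producer → level 1.
I eats G → level 2.
J eats I (level 2); other prey at levels: M 2 → level 3.
K eats J (level 3); other prey at levels: A 1, D 3 → level 4.

Trophic level 4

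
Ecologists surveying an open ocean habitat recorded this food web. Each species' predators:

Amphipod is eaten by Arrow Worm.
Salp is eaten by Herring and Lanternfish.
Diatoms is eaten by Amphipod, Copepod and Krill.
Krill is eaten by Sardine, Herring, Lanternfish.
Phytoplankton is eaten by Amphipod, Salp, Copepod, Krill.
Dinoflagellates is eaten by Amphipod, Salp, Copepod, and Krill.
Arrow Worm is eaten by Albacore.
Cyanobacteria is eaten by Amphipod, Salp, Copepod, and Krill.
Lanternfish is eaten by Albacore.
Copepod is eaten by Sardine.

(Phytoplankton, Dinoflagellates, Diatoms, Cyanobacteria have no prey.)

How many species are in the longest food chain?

One longest chain: Phytoplankton → Amphipod → Arrow Worm → Albacore.
It has 4 species and 3 links.

4 species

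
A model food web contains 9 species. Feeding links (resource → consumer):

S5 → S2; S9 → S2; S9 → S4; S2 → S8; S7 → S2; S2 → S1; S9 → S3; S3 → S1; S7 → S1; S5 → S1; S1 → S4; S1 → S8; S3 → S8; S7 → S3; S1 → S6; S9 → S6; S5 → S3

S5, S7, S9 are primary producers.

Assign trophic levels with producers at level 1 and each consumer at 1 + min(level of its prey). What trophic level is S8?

S5 is a producer → level 1.
S2 eats S5 → level 2.
S8 eats S2 → level 3.
No prey of S8 is below level 2, so 3 is the minimum.

Trophic level 3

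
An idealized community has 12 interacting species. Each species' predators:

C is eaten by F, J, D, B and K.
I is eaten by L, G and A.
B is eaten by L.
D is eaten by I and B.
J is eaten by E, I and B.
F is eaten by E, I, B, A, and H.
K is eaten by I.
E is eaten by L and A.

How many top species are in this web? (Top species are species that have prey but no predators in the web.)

Top species (has prey, but nothing eats it): H, L, A, G.
Count: 4.

4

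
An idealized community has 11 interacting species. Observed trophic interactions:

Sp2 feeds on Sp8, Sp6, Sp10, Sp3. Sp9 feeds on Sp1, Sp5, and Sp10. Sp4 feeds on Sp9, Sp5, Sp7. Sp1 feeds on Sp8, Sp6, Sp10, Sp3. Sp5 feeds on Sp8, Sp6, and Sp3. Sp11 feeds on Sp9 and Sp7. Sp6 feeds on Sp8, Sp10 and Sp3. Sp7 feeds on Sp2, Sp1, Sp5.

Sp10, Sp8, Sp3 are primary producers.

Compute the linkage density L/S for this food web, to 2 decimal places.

There are L = 25 links among S = 11 species.
L/S = 25/11 = 2.2727 ≈ 2.27.

L/S = 2.27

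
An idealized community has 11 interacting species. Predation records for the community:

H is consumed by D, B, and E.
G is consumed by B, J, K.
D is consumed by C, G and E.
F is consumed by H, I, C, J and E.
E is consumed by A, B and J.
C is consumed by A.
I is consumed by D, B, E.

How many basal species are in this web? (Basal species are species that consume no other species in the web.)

1

Basal species (no prey listed): F.
Count: 1.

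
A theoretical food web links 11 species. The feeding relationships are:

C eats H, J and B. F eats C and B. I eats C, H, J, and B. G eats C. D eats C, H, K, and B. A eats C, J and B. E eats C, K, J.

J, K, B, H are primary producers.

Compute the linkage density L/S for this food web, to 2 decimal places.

There are L = 20 links among S = 11 species.
L/S = 20/11 = 1.8182 ≈ 1.82.

L/S = 1.82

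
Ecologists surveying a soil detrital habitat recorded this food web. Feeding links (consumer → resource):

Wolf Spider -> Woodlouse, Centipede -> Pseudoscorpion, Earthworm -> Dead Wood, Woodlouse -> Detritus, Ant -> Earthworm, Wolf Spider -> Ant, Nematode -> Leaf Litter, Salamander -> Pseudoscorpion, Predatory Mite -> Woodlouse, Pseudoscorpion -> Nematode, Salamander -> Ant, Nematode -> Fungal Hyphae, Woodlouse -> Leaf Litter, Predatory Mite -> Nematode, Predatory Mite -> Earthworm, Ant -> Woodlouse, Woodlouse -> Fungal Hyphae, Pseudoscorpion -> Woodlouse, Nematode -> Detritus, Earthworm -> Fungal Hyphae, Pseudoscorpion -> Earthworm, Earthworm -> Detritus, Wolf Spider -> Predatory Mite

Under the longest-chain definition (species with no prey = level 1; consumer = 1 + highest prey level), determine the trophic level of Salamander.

Fungal Hyphae has no prey (basal) → level 1.
Earthworm eats Fungal Hyphae (level 1); other prey at levels: Detritus 1, Dead Wood 1 → level 2.
Ant eats Earthworm (level 2); other prey at levels: Woodlouse 2 → level 3.
Salamander eats Ant (level 3); other prey at levels: Pseudoscorpion 3 → level 4.

Trophic level 4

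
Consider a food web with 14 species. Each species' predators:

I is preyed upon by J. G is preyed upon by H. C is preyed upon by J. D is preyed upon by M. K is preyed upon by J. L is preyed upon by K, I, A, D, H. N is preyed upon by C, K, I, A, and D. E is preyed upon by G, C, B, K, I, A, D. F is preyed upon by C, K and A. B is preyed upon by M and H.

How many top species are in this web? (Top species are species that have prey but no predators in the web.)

4

Top species (has prey, but nothing eats it): A, H, J, M.
Count: 4.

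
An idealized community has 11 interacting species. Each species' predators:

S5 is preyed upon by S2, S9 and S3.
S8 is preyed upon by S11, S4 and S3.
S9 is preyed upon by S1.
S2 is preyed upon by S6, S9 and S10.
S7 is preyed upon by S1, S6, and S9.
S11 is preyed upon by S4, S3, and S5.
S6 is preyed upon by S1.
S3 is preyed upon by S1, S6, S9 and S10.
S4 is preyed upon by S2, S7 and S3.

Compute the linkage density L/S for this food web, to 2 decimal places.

There are L = 24 links among S = 11 species.
L/S = 24/11 = 2.1818 ≈ 2.18.

L/S = 2.18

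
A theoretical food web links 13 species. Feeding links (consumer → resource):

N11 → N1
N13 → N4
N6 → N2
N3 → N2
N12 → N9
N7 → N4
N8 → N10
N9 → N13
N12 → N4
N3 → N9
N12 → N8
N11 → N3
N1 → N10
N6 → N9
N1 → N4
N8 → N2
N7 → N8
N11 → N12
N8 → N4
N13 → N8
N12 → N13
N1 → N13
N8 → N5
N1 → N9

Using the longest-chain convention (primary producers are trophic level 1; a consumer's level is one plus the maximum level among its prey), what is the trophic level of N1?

N4 is a producer → level 1.
N8 eats N4 (level 1); other prey at levels: N5 1, N10 1, N2 1 → level 2.
N13 eats N8 (level 2); other prey at levels: N4 1 → level 3.
N9 eats N13 → level 4.
N1 eats N9 (level 4); other prey at levels: N4 1, N10 1, N13 3 → level 5.

Trophic level 5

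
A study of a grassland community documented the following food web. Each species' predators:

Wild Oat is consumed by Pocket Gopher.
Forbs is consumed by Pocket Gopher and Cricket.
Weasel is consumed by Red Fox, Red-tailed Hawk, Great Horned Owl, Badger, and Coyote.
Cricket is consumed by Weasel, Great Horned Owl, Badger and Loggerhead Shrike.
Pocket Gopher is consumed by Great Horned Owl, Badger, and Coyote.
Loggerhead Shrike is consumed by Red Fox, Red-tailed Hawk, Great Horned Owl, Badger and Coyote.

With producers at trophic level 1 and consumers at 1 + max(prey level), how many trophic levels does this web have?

Producers (level 1): Wild Oat, Forbs.
Forbs → Cricket → Weasel → Red Fox gives Red Fox level 4.
No species has a prey at level 4, so no species reaches level 5.

4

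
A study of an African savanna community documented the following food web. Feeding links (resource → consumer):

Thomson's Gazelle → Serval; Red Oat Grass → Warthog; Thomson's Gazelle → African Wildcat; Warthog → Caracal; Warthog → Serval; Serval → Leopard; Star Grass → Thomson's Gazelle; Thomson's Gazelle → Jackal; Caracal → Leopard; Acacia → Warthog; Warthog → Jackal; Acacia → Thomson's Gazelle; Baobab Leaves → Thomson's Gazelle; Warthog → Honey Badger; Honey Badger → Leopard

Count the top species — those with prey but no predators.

Top species (has prey, but nothing eats it): African Wildcat, Jackal, Leopard.
Count: 3.

3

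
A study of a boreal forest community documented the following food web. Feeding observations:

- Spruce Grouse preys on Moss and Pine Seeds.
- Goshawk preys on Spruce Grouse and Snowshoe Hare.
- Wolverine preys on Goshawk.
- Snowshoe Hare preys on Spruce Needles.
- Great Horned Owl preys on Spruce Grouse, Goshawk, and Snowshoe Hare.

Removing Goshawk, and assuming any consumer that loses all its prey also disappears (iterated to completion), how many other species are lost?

1

Remove Goshawk.
Round 1: Wolverine (all prey gone) → extinct.
No further losses. Total secondary extinctions: 1.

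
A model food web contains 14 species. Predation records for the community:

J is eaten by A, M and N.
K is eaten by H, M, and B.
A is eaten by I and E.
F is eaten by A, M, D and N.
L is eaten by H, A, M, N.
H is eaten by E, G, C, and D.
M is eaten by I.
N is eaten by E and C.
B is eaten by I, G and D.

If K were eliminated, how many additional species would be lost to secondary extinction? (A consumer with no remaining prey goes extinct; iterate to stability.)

Remove K.
Round 1: B (all prey gone) → extinct.
No further losses. Total secondary extinctions: 1.

1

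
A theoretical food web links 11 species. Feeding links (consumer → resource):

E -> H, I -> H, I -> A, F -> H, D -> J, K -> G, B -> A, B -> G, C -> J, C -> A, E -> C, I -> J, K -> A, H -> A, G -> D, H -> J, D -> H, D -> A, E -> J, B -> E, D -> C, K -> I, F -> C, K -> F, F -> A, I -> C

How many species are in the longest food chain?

One longest chain: J → C → D → G → K.
It has 5 species and 4 links.

5 species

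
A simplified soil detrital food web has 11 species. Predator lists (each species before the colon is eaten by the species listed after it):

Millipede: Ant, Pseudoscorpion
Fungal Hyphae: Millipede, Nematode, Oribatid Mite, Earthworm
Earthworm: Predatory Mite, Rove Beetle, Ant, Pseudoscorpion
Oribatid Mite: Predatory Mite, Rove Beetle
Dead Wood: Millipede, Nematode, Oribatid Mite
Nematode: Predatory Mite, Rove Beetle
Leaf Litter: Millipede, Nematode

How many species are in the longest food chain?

One longest chain: Fungal Hyphae → Nematode → Predatory Mite.
It has 3 species and 2 links.

3 species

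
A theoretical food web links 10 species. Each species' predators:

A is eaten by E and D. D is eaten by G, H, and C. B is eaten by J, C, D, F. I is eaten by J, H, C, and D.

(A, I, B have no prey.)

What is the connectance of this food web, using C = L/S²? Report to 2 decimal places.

The web has S = 10 species and L = 13 feeding links.
C = L / S² = 13 / 100 = 0.1300 ≈ 0.13.

C = 0.13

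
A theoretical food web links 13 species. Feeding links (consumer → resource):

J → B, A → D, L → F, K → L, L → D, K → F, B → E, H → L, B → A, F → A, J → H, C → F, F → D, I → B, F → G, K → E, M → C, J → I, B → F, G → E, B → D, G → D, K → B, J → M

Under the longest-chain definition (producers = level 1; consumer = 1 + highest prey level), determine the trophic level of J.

E is a producer → level 1.
G eats E (level 1); other prey at levels: D 1 → level 2.
F eats G (level 2); other prey at levels: D 1, A 2 → level 3.
B eats F (level 3); other prey at levels: E 1, D 1, A 2 → level 4.
I eats B → level 5.
J eats I (level 5); other prey at levels: B 4, H 5, M 5 → level 6.

Trophic level 6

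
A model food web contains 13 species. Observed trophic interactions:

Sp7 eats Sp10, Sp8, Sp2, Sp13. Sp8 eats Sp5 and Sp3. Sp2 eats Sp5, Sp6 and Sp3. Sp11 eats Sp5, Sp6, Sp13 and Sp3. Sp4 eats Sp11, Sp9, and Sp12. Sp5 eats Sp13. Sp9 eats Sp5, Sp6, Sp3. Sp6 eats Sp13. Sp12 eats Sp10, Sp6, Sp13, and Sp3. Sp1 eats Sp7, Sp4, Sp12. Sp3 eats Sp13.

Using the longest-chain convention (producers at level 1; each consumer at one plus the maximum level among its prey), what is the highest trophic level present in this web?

Producers (level 1): Sp13, Sp10.
Sp13 → Sp6 → Sp12 → Sp4 → Sp1 gives Sp1 level 5.
No species has a prey at level 5, so no species reaches level 6.

5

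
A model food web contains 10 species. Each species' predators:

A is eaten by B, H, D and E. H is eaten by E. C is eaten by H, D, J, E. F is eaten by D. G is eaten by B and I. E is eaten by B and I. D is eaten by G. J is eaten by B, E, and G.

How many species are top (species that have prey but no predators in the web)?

Top species (has prey, but nothing eats it): I, B.
Count: 2.

2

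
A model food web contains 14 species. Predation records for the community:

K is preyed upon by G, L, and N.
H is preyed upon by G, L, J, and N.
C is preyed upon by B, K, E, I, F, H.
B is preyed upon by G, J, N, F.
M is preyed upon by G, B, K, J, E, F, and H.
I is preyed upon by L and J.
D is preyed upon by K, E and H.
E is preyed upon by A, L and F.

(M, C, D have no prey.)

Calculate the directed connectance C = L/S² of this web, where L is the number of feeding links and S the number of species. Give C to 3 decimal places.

C = 0.163

The web has S = 14 species and L = 32 feeding links.
C = L / S² = 32 / 196 = 0.1633 ≈ 0.163.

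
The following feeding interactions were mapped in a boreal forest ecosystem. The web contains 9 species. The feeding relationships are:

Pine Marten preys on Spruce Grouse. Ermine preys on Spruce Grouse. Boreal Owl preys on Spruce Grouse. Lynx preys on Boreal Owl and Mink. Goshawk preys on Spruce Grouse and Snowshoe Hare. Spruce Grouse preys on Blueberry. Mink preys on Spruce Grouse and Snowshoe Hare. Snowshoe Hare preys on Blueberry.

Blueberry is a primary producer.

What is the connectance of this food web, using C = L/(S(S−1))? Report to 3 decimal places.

C = 0.153

The web has S = 9 species and L = 11 feeding links.
C = L / (S(S−1)) = 11 / 72 = 0.1528 ≈ 0.153.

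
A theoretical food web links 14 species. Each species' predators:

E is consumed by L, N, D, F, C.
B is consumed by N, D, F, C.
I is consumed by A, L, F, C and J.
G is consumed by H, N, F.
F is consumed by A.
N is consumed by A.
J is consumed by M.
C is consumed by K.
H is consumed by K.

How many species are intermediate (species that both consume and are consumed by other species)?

Intermediate species (has both prey and predators): J, F, H, C, N.
Count: 5.

5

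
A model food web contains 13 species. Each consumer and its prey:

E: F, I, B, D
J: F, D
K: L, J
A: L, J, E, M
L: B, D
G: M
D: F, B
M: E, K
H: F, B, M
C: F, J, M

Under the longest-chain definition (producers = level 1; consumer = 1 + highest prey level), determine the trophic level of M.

F is a producer → level 1.
D eats F (level 1); other prey at levels: B 1 → level 2.
L eats D (level 2); other prey at levels: B 1 → level 3.
K eats L (level 3); other prey at levels: J 3 → level 4.
M eats K (level 4); other prey at levels: E 3 → level 5.

Trophic level 5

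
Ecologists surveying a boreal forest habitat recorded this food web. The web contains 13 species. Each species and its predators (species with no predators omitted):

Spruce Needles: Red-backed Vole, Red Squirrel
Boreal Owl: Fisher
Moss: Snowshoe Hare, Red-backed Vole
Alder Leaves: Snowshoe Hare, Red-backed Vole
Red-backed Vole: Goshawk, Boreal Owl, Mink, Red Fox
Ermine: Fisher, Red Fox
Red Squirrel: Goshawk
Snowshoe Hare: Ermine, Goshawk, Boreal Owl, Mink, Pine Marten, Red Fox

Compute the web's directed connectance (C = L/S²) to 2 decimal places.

C = 0.12

The web has S = 13 species and L = 20 feeding links.
C = L / S² = 20 / 169 = 0.1183 ≈ 0.12.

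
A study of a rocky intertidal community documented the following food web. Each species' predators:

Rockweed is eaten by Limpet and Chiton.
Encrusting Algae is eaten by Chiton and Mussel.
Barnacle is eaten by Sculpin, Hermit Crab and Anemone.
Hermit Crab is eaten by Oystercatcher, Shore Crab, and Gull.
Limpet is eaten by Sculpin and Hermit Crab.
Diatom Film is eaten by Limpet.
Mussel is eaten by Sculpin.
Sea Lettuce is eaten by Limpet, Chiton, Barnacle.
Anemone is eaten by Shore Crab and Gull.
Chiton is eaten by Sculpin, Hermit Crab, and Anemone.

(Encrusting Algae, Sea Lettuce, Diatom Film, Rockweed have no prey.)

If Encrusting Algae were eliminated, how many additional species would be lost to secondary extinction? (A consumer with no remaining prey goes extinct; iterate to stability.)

1

Remove Encrusting Algae.
Round 1: Mussel (all prey gone) → extinct.
No further losses. Total secondary extinctions: 1.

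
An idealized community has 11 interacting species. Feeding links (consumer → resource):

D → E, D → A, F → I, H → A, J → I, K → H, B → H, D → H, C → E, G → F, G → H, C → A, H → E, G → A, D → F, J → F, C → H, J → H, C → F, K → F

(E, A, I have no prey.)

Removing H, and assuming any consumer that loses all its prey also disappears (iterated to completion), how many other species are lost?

1

Remove H.
Round 1: B (all prey gone) → extinct.
No further losses. Total secondary extinctions: 1.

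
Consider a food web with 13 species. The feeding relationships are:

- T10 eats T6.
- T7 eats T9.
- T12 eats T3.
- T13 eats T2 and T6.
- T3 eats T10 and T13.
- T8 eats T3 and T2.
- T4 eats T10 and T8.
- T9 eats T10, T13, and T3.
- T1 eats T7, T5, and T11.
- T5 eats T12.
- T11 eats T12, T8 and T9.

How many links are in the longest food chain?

One longest chain: T6 → T10 → T3 → T9 → T7 → T1.
It has 6 species and 5 links.

5 links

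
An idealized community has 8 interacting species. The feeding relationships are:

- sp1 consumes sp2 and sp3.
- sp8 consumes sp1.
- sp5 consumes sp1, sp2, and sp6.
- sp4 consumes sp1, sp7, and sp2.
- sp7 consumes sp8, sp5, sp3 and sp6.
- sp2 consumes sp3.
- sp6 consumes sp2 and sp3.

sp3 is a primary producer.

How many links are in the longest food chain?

5 links

One longest chain: sp3 → sp2 → sp1 → sp5 → sp7 → sp4.
It has 6 species and 5 links.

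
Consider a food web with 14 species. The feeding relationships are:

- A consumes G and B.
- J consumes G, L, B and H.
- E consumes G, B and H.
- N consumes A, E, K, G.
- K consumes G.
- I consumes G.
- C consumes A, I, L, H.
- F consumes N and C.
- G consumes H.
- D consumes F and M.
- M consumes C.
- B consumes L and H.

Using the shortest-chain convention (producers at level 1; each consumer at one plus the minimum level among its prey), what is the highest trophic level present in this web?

4

Producers (level 1): H, L.
Following each consumer down to its lowest-level prey: H → C → M → D (levels 1 through 4).
All prey of D (M 3, F 3) are at level 3 or above, so D is at level 1 + 3 = 4.
Every consumer has at least one prey at level 3 or below, so none exceeds level 4.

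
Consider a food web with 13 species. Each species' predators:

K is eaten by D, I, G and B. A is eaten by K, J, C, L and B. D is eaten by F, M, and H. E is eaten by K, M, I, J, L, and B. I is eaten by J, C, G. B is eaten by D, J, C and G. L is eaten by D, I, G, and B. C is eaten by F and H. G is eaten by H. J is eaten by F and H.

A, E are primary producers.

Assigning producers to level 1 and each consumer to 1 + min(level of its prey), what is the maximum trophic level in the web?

3

Producers (level 1): A, E.
Following each consumer down to its lowest-level prey: A → C → F (levels 1 through 3).
All prey of F (C 2, J 2, D 3) are at level 2 or above, so F is at level 1 + 2 = 3.
Every consumer has at least one prey at level 2 or below, so none exceeds level 3.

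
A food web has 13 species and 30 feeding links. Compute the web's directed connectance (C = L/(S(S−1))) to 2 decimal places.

C = 0.19

The web has S = 13 species and L = 30 feeding links.
C = L / (S(S−1)) = 30 / 156 = 0.1923 ≈ 0.19.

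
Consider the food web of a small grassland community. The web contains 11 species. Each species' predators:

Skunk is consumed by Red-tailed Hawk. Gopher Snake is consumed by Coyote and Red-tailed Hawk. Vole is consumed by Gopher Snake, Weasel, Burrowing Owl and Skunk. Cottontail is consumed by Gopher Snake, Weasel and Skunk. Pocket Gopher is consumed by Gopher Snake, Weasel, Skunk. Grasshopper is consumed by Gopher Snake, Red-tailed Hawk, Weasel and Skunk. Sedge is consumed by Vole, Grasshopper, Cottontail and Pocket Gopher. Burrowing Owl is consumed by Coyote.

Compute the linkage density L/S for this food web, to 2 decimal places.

L/S = 2.00

There are L = 22 links among S = 11 species.
L/S = 22/11 = 2.0000 ≈ 2.00.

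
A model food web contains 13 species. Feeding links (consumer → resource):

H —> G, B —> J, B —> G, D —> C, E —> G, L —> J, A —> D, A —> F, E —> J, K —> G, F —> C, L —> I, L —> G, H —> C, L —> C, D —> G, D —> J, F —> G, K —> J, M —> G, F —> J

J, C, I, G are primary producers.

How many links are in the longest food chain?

One longest chain: J → D → A.
It has 3 species and 2 links.

2 links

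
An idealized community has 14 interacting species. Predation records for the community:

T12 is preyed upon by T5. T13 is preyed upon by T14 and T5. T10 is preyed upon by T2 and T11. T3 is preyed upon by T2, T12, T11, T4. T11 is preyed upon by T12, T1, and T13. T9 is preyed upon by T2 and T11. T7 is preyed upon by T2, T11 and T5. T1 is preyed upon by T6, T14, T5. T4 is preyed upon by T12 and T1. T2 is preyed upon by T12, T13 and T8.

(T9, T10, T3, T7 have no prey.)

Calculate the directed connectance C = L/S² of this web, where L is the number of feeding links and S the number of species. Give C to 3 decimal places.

C = 0.128

The web has S = 14 species and L = 25 feeding links.
C = L / S² = 25 / 196 = 0.1276 ≈ 0.128.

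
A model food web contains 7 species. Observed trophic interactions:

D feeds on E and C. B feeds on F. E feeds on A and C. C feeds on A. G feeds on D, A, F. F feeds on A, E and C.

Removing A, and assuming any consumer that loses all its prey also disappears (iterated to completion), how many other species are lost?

6

Remove A.
Round 1: C (all prey gone) → extinct.
Round 2: E (all prey gone) → extinct.
Round 3: F (all prey gone), D (all prey gone) → extinct.
Round 4: G (all prey gone), B (all prey gone) → extinct.
No further losses. Total secondary extinctions: 6.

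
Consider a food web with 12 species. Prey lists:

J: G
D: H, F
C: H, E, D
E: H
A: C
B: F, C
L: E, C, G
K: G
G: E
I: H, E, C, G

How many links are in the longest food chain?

3 links

One longest chain: H → E → G → K.
It has 4 species and 3 links.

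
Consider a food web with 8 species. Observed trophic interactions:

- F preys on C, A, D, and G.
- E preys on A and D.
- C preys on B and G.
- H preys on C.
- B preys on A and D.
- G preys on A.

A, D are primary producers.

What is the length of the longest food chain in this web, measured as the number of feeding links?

One longest chain: A → G → C → H.
It has 4 species and 3 links.

3 links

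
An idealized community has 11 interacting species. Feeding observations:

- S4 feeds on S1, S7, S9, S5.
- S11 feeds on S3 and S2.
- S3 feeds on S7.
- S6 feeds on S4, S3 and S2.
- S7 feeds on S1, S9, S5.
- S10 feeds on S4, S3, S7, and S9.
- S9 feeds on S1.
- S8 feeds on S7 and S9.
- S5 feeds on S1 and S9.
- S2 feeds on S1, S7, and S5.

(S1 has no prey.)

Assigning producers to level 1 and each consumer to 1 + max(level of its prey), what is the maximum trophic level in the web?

Producers (level 1): S1.
S1 → S9 → S5 → S7 → S2 → S11 gives S11 level 6.
No species has a prey at level 6, so no species reaches level 7.

6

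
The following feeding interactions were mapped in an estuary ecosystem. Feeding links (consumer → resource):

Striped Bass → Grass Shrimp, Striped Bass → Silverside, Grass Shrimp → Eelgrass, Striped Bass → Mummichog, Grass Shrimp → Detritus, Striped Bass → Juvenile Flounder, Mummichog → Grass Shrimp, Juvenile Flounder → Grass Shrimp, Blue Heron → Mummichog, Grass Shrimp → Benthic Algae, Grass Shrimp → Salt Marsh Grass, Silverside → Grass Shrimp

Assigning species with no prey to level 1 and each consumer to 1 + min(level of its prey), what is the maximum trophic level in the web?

Basal resources (level 1): Detritus, Eelgrass, Salt Marsh Grass, Benthic Algae.
Following each consumer down to its lowest-level prey: Detritus → Grass Shrimp → Mummichog → Blue Heron (levels 1 through 4).
All prey of Blue Heron (Mummichog 3) are at level 3 or above, so Blue Heron is at level 1 + 3 = 4.
Every consumer has at least one prey at level 3 or below, so none exceeds level 4.

4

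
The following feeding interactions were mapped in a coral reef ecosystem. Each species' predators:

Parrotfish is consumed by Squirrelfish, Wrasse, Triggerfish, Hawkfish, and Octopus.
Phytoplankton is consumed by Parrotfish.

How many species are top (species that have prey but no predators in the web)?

Top species (has prey, but nothing eats it): Octopus, Squirrelfish, Wrasse, Triggerfish, Hawkfish.
Count: 5.

5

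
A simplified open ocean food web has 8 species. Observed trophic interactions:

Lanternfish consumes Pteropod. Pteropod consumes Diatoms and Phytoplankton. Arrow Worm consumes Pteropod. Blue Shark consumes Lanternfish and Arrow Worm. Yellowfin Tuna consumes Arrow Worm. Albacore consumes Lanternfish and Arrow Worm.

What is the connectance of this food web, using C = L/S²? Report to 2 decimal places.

C = 0.14

The web has S = 8 species and L = 9 feeding links.
C = L / S² = 9 / 64 = 0.1406 ≈ 0.14.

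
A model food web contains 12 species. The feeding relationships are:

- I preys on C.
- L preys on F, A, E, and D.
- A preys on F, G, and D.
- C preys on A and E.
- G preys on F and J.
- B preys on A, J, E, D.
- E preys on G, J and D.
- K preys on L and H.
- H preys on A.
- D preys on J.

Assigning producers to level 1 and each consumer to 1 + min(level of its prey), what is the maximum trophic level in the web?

Producers (level 1): F, J.
Following each consumer down to its lowest-level prey: F → A → C → I (levels 1 through 4).
All prey of I (C 3) are at level 3 or above, so I is at level 1 + 3 = 4.
Every consumer has at least one prey at level 3 or below, so none exceeds level 4.

4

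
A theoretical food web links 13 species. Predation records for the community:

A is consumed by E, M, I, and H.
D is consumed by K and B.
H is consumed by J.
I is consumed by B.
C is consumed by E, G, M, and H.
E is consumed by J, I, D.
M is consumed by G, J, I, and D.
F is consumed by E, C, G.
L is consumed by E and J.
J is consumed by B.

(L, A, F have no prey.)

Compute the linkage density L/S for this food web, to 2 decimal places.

There are L = 25 links among S = 13 species.
L/S = 25/13 = 1.9231 ≈ 1.92.

L/S = 1.92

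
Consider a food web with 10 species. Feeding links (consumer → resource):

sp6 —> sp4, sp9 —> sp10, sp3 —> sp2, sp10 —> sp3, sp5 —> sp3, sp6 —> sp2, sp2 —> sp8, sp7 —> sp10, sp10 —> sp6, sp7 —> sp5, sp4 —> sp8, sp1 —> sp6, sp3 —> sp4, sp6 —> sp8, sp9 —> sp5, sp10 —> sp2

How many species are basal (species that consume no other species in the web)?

1

Basal species (no prey listed): sp8.
Count: 1.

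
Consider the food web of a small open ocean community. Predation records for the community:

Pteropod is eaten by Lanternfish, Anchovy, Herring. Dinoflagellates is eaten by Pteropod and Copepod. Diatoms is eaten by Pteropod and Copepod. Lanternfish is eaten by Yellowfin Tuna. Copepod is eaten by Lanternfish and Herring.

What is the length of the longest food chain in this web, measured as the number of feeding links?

3 links

One longest chain: Diatoms → Pteropod → Lanternfish → Yellowfin Tuna.
It has 4 species and 3 links.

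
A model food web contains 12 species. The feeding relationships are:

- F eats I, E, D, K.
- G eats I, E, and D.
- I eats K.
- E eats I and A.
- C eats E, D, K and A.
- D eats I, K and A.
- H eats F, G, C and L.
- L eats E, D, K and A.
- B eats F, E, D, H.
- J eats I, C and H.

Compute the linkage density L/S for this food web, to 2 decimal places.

L/S = 2.67

There are L = 32 links among S = 12 species.
L/S = 32/12 = 2.6667 ≈ 2.67.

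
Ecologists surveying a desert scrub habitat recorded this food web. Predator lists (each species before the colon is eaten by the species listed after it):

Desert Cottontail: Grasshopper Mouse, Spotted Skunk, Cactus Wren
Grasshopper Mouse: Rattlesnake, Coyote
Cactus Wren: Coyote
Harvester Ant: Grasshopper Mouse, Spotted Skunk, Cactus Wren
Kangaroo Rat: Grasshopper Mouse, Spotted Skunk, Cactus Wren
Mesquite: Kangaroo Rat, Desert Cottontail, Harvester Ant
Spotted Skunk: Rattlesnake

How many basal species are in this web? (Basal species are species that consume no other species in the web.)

1

Basal species (no prey listed): Mesquite.
Count: 1.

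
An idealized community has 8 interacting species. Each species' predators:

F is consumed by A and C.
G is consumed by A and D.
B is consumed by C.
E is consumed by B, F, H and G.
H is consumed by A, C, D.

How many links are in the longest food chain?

One longest chain: E → H → C.
It has 3 species and 2 links.

2 links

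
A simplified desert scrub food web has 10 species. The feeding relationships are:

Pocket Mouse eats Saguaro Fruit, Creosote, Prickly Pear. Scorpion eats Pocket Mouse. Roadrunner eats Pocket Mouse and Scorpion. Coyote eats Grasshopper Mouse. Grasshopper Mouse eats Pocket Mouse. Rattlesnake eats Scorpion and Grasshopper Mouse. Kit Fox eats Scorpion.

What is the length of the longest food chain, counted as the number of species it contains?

One longest chain: Creosote → Pocket Mouse → Scorpion → Kit Fox.
It has 4 species and 3 links.

4 species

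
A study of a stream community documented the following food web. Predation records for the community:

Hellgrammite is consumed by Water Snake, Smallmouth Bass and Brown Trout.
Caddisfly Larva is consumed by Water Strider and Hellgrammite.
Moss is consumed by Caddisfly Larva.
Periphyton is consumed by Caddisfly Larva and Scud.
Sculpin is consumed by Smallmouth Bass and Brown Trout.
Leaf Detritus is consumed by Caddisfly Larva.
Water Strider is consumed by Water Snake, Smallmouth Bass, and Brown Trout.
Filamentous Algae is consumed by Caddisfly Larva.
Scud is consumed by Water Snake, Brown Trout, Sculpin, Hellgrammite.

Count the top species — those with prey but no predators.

3

Top species (has prey, but nothing eats it): Smallmouth Bass, Brown Trout, Water Snake.
Count: 3.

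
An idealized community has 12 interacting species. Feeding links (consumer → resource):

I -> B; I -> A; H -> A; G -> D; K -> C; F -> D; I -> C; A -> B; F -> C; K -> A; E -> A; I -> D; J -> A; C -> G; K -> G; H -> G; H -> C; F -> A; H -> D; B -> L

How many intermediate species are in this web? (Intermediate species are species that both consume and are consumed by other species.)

4

Intermediate species (has both prey and predators): B, G, C, A.
Count: 4.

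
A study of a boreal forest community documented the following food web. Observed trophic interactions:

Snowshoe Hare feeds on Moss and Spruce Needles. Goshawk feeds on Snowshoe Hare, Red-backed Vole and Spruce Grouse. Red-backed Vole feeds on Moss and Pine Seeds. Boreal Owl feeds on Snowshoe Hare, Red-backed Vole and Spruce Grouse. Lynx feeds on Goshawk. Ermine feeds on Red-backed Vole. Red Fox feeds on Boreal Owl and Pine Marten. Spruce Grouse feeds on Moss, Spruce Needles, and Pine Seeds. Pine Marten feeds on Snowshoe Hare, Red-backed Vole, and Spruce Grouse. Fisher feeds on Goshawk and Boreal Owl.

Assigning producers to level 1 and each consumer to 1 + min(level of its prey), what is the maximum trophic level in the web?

Producers (level 1): Spruce Needles, Moss, Pine Seeds.
Following each consumer down to its lowest-level prey: Spruce Needles → Snowshoe Hare → Goshawk → Fisher (levels 1 through 4).
All prey of Fisher (Goshawk 3, Boreal Owl 3) are at level 3 or above, so Fisher is at level 1 + 3 = 4.
Every consumer has at least one prey at level 3 or below, so none exceeds level 4.

4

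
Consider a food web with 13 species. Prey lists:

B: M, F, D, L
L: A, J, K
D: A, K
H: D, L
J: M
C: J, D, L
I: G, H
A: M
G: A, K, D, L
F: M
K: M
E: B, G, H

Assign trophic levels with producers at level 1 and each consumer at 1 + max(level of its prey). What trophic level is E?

Trophic level 5

M is a producer → level 1.
A eats M → level 2.
D eats A (level 2); other prey at levels: K 2 → level 3.
G eats D (level 3); other prey at levels: A 2, K 2, L 3 → level 4.
E eats G (level 4); other prey at levels: B 4, H 4 → level 5.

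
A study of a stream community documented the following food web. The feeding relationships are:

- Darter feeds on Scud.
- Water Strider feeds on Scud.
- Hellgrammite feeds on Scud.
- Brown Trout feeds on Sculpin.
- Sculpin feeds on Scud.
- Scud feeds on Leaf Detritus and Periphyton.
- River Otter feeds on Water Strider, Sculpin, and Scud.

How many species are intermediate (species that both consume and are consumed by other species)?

Intermediate species (has both prey and predators): Scud, Sculpin, Water Strider.
Count: 3.

3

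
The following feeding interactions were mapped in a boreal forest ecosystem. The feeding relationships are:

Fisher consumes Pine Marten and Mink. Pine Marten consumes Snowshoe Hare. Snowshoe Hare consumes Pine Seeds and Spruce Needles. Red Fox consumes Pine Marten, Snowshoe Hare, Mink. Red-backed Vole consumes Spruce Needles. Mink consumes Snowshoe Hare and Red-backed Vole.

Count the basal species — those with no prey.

2

Basal species (no prey listed): Pine Seeds, Spruce Needles.
Count: 2.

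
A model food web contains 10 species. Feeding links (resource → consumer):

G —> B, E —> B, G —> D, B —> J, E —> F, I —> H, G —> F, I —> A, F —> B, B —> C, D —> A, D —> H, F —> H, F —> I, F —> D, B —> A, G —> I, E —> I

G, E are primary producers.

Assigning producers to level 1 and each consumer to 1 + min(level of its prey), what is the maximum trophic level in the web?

Producers (level 1): G, E.
Following each consumer down to its lowest-level prey: G → B → J (levels 1 through 3).
All prey of J (B 2) are at level 2 or above, so J is at level 1 + 2 = 3.
Every consumer has at least one prey at level 2 or below, so none exceeds level 3.

3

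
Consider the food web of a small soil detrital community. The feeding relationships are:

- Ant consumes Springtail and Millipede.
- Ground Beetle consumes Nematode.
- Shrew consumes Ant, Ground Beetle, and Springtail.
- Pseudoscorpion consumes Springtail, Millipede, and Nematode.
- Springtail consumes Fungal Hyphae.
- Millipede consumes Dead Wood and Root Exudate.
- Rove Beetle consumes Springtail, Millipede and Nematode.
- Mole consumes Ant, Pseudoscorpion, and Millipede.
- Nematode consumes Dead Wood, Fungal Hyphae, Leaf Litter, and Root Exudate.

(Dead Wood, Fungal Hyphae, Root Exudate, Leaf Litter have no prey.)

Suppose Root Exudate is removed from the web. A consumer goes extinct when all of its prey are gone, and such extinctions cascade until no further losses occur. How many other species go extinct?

Remove Root Exudate.
Every predator of it retains at least one other prey: Nematode still has Dead Wood, Fungal Hyphae, Leaf Litter; Millipede still has Dead Wood.
No consumer loses all prey, so no secondary extinctions occur.

0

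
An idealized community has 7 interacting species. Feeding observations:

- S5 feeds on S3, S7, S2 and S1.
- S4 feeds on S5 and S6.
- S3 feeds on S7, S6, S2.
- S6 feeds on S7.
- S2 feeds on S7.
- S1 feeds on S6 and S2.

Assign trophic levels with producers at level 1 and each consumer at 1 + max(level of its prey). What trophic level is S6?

Trophic level 2

S7 is a producer → level 1.
S6 eats S7 → level 2.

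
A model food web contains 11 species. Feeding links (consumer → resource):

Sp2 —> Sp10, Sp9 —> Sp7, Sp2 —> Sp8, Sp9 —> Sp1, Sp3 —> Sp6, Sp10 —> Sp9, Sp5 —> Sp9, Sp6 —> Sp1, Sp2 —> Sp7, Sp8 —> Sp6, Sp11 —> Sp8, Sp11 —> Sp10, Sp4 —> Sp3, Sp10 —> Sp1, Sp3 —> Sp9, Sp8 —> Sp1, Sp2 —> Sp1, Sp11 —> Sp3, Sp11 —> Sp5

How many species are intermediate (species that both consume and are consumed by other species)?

Intermediate species (has both prey and predators): Sp6, Sp9, Sp3, Sp8, Sp5, Sp10.
Count: 6.

6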